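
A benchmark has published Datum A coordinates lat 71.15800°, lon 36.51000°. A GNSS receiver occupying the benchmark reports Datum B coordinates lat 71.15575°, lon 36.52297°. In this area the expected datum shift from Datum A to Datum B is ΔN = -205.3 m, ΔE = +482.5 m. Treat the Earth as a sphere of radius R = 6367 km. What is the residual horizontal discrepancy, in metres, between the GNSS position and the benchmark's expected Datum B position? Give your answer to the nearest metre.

48 m

Observed coordinate differences: Δφ = -0.00225°, Δλ = +0.01297°.
Converting to metres (1° lat = 111125 m, cos φ = 0.322960): observed ΔN = -250.0 m, observed ΔE = 465.5 m.
Subtracting the expected shift leaves a residual of -250.0 − (-205.3) = -44.7 m north and 465.5 − (482.5) = -17.0 m east.
Residual distance = √((-44.7)² + (-17.0)²) = 47.9 m.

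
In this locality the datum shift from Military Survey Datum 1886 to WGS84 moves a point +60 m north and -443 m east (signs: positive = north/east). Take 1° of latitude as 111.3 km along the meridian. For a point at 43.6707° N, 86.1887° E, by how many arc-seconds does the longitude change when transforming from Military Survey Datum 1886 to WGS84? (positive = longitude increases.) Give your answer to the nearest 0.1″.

Δλ = -19.8″

At latitude 43.6707°, cos φ = 0.723320.
1° of longitude at this latitude = 111.3 × cos φ = 80.51 km, so Δλ = -443.0 / 80505.6 = -0.0055027° = -19.810″.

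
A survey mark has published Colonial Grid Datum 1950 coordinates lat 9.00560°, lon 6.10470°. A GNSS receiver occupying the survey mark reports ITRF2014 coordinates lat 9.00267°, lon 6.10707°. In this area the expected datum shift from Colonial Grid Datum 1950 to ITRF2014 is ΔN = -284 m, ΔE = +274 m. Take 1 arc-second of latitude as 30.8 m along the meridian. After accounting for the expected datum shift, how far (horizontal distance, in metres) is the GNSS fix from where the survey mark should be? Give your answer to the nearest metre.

43 m

Observed coordinate differences: Δφ = -0.00293°, Δλ = +0.00237°.
Converting to metres (1° lat = 110880 m, cos φ = 0.987673): observed ΔN = -324.9 m, observed ΔE = 259.5 m.
Subtracting the expected shift leaves a residual of -324.9 − (-284) = -40.9 m north and 259.5 − (274) = -14.5 m east.
Residual distance = √((-40.9)² + (-14.5)²) = 43.4 m.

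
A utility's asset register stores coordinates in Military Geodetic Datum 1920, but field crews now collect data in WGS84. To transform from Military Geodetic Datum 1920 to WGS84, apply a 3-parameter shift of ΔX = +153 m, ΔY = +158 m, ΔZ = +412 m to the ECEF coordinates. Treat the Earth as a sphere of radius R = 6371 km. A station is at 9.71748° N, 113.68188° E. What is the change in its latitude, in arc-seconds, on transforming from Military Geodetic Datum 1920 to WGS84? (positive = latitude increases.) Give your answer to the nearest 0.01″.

sin φ = 0.168790, cos φ = 0.985652, sin λ = 0.915790, cos λ = -0.401658.
North component: ΔN = −sin φ cos λ·ΔX − sin φ sin λ·ΔY + cos φ·ΔZ = −(0.168790)(-0.401658)(153) − (0.168790)(0.915790)(158) + (0.985652)(412) = 392.04 m.
1° of latitude spans πR/180 = 111195 m, so Δφ = 392.04 / 111195 × 3600 = 12.692″.

Δφ = 12.69″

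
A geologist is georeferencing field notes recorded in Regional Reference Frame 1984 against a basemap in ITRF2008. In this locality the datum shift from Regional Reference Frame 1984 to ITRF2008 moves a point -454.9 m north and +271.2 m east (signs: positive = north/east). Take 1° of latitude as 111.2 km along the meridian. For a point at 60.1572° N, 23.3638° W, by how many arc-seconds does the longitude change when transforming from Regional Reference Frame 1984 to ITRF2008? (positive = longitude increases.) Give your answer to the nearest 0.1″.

Δλ = 17.6″

At latitude 60.1572°, cos φ = 0.497622.
1° of longitude at this latitude = 111.2 × cos φ = 55.34 km, so Δλ = 271.2 / 55335.6 = 0.0049010° = 17.644″.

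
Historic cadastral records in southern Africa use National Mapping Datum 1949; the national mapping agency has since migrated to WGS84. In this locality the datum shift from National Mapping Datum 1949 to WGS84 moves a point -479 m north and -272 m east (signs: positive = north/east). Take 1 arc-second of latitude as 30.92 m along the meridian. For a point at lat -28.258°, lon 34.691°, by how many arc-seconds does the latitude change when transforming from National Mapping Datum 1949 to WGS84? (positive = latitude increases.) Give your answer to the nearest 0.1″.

Δφ = -15.5″

1″ of latitude = 30.92 m, so Δφ = -479.0 / 30.92 = -15.492″.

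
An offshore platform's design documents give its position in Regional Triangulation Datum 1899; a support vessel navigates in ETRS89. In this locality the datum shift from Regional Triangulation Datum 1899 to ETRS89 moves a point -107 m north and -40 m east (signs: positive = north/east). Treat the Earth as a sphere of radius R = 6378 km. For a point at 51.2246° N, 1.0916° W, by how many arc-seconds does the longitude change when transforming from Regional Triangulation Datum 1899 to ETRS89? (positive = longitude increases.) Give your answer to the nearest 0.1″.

At latitude 51.2246°, cos φ = 0.626269.
One radian of longitude at latitude φ spans R cos φ, so Δλ = ΔE / (R cos φ) = -40.0 / (6378000 × 0.626269) = -1.0014e-05 rad = -2.066″.

Δλ = -2.1″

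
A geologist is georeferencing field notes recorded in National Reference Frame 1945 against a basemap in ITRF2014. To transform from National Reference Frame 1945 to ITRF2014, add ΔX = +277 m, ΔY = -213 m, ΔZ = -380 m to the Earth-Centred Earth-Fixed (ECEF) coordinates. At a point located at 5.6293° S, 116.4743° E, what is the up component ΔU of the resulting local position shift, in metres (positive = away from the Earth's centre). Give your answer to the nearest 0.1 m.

ΔU = -275.4 m

The local up (radial) axis is (cos φ cos λ, cos φ sin λ, sin φ), giving ΔU = -122.890 − 189.744 + 37.275 = -275.36 m.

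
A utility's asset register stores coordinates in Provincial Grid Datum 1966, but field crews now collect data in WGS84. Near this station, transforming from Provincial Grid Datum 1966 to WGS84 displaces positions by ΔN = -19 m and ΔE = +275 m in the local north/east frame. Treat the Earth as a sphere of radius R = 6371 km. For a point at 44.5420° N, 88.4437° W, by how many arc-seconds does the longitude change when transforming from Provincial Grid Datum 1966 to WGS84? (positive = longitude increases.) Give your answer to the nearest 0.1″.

Δλ = 12.5″

At latitude 44.5420°, cos φ = 0.712736.
One radian of longitude at latitude φ spans R cos φ, so Δλ = ΔE / (R cos φ) = 275.0 / (6371000 × 0.712736) = 6.0561e-05 rad = 12.492″.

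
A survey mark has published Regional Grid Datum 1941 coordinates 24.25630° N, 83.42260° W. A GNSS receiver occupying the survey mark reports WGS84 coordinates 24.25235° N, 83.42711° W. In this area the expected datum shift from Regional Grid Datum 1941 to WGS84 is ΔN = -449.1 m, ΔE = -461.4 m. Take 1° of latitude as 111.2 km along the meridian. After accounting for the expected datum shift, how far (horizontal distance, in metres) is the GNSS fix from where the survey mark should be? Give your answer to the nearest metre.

11 m

Observed coordinate differences: Δφ = -0.00395°, Δλ = -0.00451°.
Converting to metres (1° lat = 111200 m, cos φ = 0.911717): observed ΔN = -439.2 m, observed ΔE = -457.2 m.
Subtracting the expected shift leaves a residual of -439.2 − (-449.1) = 9.9 m north and -457.2 − (-461.4) = 4.2 m east.
Residual distance = √(9.9² + 4.2²) = 10.7 m.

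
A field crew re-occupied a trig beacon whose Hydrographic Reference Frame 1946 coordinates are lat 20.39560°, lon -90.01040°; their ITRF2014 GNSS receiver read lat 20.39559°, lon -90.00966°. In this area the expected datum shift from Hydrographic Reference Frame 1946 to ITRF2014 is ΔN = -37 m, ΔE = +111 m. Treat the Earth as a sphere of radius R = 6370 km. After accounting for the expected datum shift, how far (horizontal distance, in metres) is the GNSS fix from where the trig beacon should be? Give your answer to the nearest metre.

49 m

Observed coordinate differences: Δφ = -0.00001°, Δλ = +0.00074°.
Converting to metres (1° lat = 111177 m, cos φ = 0.937309): observed ΔN = -1.1 m, observed ΔE = 77.1 m.
Subtracting the expected shift leaves a residual of -1.1 − (-37) = 35.9 m north and 77.1 − (111) = -33.9 m east.
Residual distance = √(35.9² + (-33.9)²) = 49.4 m.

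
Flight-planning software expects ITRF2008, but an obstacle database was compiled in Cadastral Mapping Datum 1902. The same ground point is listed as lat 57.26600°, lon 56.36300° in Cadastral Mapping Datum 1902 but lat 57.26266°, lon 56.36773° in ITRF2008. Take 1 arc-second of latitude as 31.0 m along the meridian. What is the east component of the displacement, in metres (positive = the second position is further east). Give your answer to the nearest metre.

Δφ = 57.26266° − 57.26600° = -0.00334°; Δλ = 56.36773° − 56.36300° = +0.00473°.
1° of latitude = 3600 × 31.00 = 111600 m.
ΔN = Δφ × 111600 = -372.7 m; ΔE = Δλ × 111600 × cos(57.26600°) = +0.00473 × 111600 × 0.540740 = 285.4 m.

ΔE = 285 m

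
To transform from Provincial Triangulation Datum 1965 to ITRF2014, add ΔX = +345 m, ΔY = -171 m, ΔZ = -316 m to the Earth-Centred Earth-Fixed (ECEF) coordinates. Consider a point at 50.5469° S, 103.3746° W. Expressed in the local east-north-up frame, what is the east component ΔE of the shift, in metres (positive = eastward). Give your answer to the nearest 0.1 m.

At φ = -50.5469°, λ = -103.3746°: sin φ = -0.772145, cos φ = 0.635446, sin λ = -0.972879, cos λ = -0.231317.
ΔE = −sin λ·ΔX + cos λ·ΔY = −(-0.972879)·(345) + (-0.231317)·(-171) = 375.20 m.

ΔE = 375.2 m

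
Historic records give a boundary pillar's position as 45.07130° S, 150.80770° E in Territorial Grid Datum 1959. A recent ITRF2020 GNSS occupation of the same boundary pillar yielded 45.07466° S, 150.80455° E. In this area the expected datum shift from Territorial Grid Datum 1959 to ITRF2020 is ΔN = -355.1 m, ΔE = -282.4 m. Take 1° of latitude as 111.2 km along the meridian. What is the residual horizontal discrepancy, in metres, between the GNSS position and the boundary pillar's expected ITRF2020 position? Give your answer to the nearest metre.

Observed coordinate differences: Δφ = -0.00336°, Δλ = -0.00315°.
Converting to metres (1° lat = 111200 m, cos φ = 0.706226): observed ΔN = -373.6 m, observed ΔE = -247.4 m.
Subtracting the expected shift leaves a residual of -373.6 − (-355.1) = -18.5 m north and -247.4 − (-282.4) = 35.0 m east.
Residual distance = √((-18.5)² + 35.0²) = 39.6 m.

40 m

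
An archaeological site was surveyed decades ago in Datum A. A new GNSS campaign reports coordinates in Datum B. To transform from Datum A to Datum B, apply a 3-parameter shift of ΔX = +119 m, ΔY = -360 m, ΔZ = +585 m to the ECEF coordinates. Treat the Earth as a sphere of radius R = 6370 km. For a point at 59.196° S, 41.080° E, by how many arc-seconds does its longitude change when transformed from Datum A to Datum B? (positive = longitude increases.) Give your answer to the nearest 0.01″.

Δλ = -22.10″

sin φ = -0.858924, cos φ = 0.512103, sin λ = 0.657112, cos λ = 0.753793.
East component: ΔE = −sin λ·ΔX + cos λ·ΔY = −(0.657112)(119) + (0.753793)(-360) = -349.56 m.
1° of latitude spans πR/180 = 111177 m; at latitude φ, 1° of longitude spans that × cos φ = 56934.3 m, so Δλ = -349.56 / 56934.3 × 3600 = -22.103″.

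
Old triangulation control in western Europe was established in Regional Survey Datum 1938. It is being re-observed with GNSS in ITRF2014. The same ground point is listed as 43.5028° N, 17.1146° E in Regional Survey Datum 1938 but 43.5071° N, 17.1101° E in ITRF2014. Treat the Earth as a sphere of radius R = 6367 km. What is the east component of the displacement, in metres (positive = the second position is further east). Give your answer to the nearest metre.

ΔE = -363 m

Δφ = 43.5071° − 43.5028° = +0.0043°; Δλ = 17.1101° − 17.1146° = -0.0045°.
1° along a meridian = πR/180 = 111125 m.
ΔN = Δφ × 111125 = 477.8 m; ΔE = Δλ × 111125 × cos(43.5028°) = -0.0045 × 111125 × 0.725341 = -362.7 m.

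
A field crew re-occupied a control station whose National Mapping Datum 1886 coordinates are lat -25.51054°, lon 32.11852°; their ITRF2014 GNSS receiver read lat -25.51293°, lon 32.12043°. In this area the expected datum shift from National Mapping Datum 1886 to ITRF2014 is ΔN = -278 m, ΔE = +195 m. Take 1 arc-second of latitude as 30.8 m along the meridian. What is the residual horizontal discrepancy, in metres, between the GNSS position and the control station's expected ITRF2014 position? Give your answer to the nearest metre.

14 m

Observed coordinate differences: Δφ = -0.00239°, Δλ = +0.00191°.
Converting to metres (1° lat = 110880 m, cos φ = 0.902506): observed ΔN = -265.0 m, observed ΔE = 191.1 m.
Subtracting the expected shift leaves a residual of -265.0 − (-278) = 13.0 m north and 191.1 − (195) = -3.9 m east.
Residual distance = √(13.0² + (-3.9)²) = 13.6 m.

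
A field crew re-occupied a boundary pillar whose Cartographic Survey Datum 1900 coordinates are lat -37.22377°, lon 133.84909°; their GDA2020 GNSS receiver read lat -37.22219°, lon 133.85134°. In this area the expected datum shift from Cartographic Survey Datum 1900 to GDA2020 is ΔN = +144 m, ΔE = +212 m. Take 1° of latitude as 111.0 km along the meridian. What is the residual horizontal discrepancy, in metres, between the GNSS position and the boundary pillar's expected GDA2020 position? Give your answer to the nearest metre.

Observed coordinate differences: Δφ = +0.00158°, Δλ = +0.00225°.
Converting to metres (1° lat = 111000 m, cos φ = 0.796279): observed ΔN = 175.4 m, observed ΔE = 198.9 m.
Subtracting the expected shift leaves a residual of 175.4 − (144) = 31.4 m north and 198.9 − (212) = -13.1 m east.
Residual distance = √(31.4² + (-13.1)²) = 34.0 m.

34 m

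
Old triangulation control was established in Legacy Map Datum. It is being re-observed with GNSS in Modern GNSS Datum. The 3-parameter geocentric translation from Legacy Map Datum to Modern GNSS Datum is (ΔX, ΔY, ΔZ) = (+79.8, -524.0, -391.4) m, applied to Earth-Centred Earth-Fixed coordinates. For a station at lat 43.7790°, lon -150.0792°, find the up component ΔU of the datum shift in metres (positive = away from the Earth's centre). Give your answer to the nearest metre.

ΔU = -132 m

At φ = 43.7790°, λ = -150.0792°: sin φ = 0.691879, cos φ = 0.722014, sin λ = -0.498802, cos λ = -0.866716.
ΔU = cos φ cos λ·ΔX + cos φ sin λ·ΔY + sin φ·ΔZ = (0.722014)(-0.866716)(79.8) + (0.722014)(-0.498802)(-524.0) + (0.691879)(-391.4) = -132.02 m.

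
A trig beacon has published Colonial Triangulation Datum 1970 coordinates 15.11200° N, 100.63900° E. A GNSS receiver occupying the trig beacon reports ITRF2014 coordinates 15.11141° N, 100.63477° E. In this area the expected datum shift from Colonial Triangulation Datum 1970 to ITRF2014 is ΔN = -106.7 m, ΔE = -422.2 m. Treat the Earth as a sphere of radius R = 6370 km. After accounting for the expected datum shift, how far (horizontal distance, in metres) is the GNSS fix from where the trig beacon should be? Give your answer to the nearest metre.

52 m

Observed coordinate differences: Δφ = -0.00059°, Δλ = -0.00423°.
Converting to metres (1° lat = 111177 m, cos φ = 0.965418): observed ΔN = -65.6 m, observed ΔE = -454.0 m.
Subtracting the expected shift leaves a residual of -65.6 − (-106.7) = 41.1 m north and -454.0 − (-422.2) = -31.8 m east.
Residual distance = √(41.1² + (-31.8)²) = 52.0 m.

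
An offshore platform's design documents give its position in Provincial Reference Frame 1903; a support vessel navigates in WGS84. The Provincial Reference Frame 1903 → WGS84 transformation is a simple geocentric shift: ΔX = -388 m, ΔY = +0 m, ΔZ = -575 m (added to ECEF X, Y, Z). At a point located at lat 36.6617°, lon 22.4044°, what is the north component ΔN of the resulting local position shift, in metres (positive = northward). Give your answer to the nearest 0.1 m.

The local north axis is (−sin φ cos λ, −sin φ sin λ, cos φ), giving ΔN = 214.183 + 0.000 − 461.251 = -247.07 m.

ΔN = -247.1 m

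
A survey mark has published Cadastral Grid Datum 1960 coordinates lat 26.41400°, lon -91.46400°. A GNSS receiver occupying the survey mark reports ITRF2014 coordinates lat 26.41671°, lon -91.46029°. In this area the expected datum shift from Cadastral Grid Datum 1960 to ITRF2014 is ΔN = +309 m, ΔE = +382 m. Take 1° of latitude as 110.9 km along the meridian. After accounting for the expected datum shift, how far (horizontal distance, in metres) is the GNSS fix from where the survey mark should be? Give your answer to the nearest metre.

Observed coordinate differences: Δφ = +0.00271°, Δλ = +0.00371°.
Converting to metres (1° lat = 110900 m, cos φ = 0.895603): observed ΔN = 300.5 m, observed ΔE = 368.5 m.
Subtracting the expected shift leaves a residual of 300.5 − (309) = -8.5 m north and 368.5 − (382) = -13.5 m east.
Residual distance = √((-8.5)² + (-13.5)²) = 15.9 m.

16 m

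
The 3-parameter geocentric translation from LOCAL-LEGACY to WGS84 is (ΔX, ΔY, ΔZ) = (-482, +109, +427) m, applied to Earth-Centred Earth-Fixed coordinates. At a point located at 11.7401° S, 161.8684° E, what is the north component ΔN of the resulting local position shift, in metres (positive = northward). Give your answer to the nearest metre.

ΔN = 518 m

At φ = -11.7401°, λ = 161.8684°: sin φ = -0.203473, cos φ = 0.979081, sin λ = 0.311201, cos λ = -0.950344.
ΔN = −sin φ cos λ·ΔX − sin φ sin λ·ΔY + cos φ·ΔZ = −(-0.203473)(-0.950344)(-482) − (-0.203473)(0.311201)(109) + (0.979081)(427) = 518.17 m.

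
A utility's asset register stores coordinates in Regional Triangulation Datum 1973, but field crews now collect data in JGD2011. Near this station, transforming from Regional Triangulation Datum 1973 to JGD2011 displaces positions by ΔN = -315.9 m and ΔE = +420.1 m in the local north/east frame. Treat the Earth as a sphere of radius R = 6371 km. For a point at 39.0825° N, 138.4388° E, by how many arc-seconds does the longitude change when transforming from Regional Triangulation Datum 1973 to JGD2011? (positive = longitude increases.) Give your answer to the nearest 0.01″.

Δλ = 17.52″

At latitude 39.0825°, cos φ = 0.776239.
One radian of longitude at latitude φ spans R cos φ, so Δλ = ΔE / (R cos φ) = 420.1 / (6371000 × 0.776239) = 8.4947e-05 rad = 17.522″.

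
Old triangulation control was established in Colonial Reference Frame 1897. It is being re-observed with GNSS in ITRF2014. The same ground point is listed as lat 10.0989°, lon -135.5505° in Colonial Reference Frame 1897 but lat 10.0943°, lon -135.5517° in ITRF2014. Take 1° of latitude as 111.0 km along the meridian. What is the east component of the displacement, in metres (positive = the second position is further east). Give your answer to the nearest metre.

Δφ = 10.0943° − 10.0989° = -0.0046°; Δλ = -135.5517° − -135.5505° = -0.0012°.
ΔN = Δφ × 111000 = -510.6 m; ΔE = Δλ × 111000 × cos(10.0989°) = -0.0012 × 111000 × 0.984507 = -131.1 m.

ΔE = -131 m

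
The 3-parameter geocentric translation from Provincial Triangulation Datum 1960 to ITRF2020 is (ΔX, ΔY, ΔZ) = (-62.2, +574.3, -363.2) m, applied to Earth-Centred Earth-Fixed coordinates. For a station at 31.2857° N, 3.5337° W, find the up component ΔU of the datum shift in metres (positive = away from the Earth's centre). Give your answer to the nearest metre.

At φ = 31.2857°, λ = -3.5337°: sin φ = 0.519306, cos φ = 0.854588, sin λ = -0.061636, cos λ = 0.998099.
ΔU = cos φ cos λ·ΔX + cos φ sin λ·ΔY + sin φ·ΔZ = (0.854588)(0.998099)(-62.2) + (0.854588)(-0.061636)(574.3) + (0.519306)(-363.2) = -271.92 m.

ΔU = -272 m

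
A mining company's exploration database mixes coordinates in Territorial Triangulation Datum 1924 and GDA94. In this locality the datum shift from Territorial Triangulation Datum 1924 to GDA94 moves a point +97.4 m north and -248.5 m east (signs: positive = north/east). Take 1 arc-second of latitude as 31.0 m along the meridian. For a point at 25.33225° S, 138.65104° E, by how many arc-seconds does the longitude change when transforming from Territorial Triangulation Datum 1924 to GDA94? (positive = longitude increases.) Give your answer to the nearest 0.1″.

At latitude -25.33225°, cos φ = 0.903842.
1″ of longitude at this latitude = 31.00 × cos φ = 28.0191 m, so Δλ = -248.5 / 28.0191 = -8.869″.

Δλ = -8.9″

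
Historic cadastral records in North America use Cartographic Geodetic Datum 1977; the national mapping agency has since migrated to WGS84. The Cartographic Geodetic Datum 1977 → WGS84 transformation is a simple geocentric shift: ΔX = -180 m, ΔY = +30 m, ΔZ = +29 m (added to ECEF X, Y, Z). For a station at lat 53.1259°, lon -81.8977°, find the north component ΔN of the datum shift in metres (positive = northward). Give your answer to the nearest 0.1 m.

ΔN = 61.5 m

The local north axis is (−sin φ cos λ, −sin φ sin λ, cos φ), giving ΔN = 20.294 + 23.759 + 17.402 = 61.46 m.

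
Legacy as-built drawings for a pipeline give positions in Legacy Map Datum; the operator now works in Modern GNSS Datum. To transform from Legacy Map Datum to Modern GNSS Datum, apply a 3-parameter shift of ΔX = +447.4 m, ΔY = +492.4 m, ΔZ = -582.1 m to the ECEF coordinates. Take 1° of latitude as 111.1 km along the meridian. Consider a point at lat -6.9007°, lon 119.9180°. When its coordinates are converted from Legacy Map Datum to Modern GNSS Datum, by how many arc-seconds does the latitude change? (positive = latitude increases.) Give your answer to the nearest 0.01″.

Δφ = -17.93″

sin φ = -0.120149, cos φ = 0.992756, sin λ = 0.866740, cos λ = -0.498760.
North component: ΔN = −sin φ cos λ·ΔX − sin φ sin λ·ΔY + cos φ·ΔZ = −(-0.120149)(-0.498760)(447.4) − (-0.120149)(0.866740)(492.4) + (0.992756)(-582.1) = -553.42 m.
1° of latitude spans 111100 m, so Δφ = -553.42 / 111100 × 3600 = -17.932″.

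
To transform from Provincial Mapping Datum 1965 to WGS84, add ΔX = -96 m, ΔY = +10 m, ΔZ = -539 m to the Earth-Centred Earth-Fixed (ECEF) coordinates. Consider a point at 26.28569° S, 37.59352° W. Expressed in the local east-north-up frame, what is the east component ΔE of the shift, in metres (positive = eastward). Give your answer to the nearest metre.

ΔE = -51 m

At φ = -26.28569°, λ = -37.59352°: sin φ = -0.442847, cos φ = 0.896597, sin λ = -0.610056, cos λ = 0.792359.
ΔE = −sin λ·ΔX + cos λ·ΔY = −(-0.610056)·(-96) + (0.792359)·(10) = -50.64 m.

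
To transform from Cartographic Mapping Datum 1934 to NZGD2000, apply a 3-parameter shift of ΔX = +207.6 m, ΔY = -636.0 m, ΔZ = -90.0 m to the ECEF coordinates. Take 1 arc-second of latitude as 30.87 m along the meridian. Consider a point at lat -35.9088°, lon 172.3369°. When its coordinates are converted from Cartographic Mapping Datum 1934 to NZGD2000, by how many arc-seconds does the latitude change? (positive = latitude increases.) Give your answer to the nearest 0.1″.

Δφ = -7.9″

sin φ = -0.586497, cos φ = 0.809952, sin λ = 0.133348, cos λ = -0.991069.
North component: ΔN = −sin φ cos λ·ΔX − sin φ sin λ·ΔY + cos φ·ΔZ = −(-0.586497)(-0.991069)(207.6) − (-0.586497)(0.133348)(-636.0) + (0.809952)(-90.0) = -243.31 m.
1° of latitude spans 3600 × 30.87 = 111132 m, so Δφ = -243.31 / 111132 × 3600 = -7.882″.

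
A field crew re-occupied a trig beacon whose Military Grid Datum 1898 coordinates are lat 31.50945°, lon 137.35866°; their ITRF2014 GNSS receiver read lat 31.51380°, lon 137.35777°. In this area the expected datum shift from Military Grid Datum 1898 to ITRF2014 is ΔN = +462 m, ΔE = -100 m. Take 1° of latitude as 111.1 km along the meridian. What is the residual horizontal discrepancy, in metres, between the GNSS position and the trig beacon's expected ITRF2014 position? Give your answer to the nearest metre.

26 m

Observed coordinate differences: Δφ = +0.00435°, Δλ = -0.00089°.
Converting to metres (1° lat = 111100 m, cos φ = 0.852554): observed ΔN = 483.3 m, observed ΔE = -84.3 m.
Subtracting the expected shift leaves a residual of 483.3 − (462) = 21.3 m north and -84.3 − (-100) = 15.7 m east.
Residual distance = √(21.3² + 15.7²) = 26.4 m.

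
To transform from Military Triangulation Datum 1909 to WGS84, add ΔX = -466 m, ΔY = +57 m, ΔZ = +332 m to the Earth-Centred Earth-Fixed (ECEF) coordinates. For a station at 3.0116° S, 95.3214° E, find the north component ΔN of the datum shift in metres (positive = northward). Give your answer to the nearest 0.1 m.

At φ = -3.0116°, λ = 95.3214°: sin φ = -0.052538, cos φ = 0.998619, sin λ = 0.995690, cos λ = -0.092742.
ΔN = −sin φ cos λ·ΔX − sin φ sin λ·ΔY + cos φ·ΔZ = −(-0.052538)(-0.092742)(-466) − (-0.052538)(0.995690)(57) + (0.998619)(332) = 336.79 m.

ΔN = 336.8 m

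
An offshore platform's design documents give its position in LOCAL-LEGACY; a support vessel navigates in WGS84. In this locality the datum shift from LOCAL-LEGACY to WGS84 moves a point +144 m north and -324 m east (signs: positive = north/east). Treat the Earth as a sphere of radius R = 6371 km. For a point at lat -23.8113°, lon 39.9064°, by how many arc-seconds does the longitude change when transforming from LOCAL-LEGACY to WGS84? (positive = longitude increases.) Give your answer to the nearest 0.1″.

Δλ = -11.5″

At latitude -23.8113°, cos φ = 0.914880.
One radian of longitude at latitude φ spans R cos φ, so Δλ = ΔE / (R cos φ) = -324.0 / (6371000 × 0.914880) = -5.5587e-05 rad = -11.466″.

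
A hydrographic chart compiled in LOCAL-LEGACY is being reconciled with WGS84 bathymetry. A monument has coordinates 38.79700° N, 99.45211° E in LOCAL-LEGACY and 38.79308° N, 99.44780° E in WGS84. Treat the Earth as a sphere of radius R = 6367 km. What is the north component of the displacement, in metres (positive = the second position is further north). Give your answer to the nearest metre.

ΔN = -436 m

Δφ = 38.79308° − 38.79700° = -0.00392°; Δλ = 99.44780° − 99.45211° = -0.00431°.
1° along a meridian = πR/180 = 111125 m.
ΔN = Δφ × 111125 = -435.6 m; ΔE = Δλ × 111125 × cos(38.79700°) = -0.00431 × 111125 × 0.779371 = -373.3 m.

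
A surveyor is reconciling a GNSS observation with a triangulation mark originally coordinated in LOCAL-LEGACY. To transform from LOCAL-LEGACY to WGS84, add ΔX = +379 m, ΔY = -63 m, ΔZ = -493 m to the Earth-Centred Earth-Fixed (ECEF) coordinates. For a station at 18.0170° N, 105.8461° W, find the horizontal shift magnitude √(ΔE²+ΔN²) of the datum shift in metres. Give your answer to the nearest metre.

At φ = 18.0170°, λ = -105.8461°: sin φ = 0.309299, cos φ = 0.950965, sin λ = -0.961999, cos λ = -0.273054.
ΔE = −sin λ·ΔX + cos λ·ΔY = −(-0.961999)·(379) + (-0.273054)·(-63) = 381.80 m.
ΔN = −sin φ cos λ·ΔX − sin φ sin λ·ΔY + cos φ·ΔZ = −(0.309299)(-0.273054)(379) − (0.309299)(-0.961999)(-63) + (0.950965)(-493) = -455.56 m.
Horizontal magnitude = √(ΔE² + ΔN²) = √(381.80² + (-455.56)²) = 594.40 m.

594 m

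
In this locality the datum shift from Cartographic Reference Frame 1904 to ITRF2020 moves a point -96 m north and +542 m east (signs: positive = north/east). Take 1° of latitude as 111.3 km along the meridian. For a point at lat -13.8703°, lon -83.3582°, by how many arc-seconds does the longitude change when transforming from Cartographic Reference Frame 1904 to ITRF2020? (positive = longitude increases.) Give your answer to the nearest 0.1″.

Δλ = 18.1″

At latitude -13.8703°, cos φ = 0.970841.
1° of longitude at this latitude = 111.3 × cos φ = 108.05 km, so Δλ = 542.0 / 108054.6 = 0.0050160° = 18.058″.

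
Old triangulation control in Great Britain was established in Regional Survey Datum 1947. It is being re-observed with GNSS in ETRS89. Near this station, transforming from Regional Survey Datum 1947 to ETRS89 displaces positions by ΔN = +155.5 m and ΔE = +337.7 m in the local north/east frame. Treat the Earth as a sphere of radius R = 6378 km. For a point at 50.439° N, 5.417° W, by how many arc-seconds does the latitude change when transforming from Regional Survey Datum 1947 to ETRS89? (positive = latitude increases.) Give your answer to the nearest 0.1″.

Δφ = 5.0″

On a sphere of radius R, 1 rad of latitude = R, so Δφ = ΔN / R = 155.5 / 6378000 = 2.4381e-05 rad = 5.029″.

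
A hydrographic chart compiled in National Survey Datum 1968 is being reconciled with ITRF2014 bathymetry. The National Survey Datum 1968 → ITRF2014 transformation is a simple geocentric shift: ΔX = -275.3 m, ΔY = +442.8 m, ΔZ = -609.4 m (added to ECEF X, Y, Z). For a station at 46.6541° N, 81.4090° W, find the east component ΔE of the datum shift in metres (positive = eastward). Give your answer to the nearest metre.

ΔE = -206 m

The local east axis at (φ, λ) is (−sin λ, cos λ, 0), so ΔE = −sin(-81.4090°)·(-275.3) + cos(-81.4090°)·442.8 = -206.07 m.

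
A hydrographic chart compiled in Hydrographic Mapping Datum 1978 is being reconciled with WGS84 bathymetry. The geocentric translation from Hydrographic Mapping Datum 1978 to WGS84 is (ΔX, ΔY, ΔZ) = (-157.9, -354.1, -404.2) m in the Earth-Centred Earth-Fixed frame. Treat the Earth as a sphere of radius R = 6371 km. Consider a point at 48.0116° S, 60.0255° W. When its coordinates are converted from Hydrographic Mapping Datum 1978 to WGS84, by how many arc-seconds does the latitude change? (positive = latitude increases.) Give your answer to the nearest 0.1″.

Δφ = -3.3″

sin φ = -0.743280, cos φ = 0.668980, sin λ = -0.866248, cos λ = 0.499615.
North component: ΔN = −sin φ cos λ·ΔX − sin φ sin λ·ΔY + cos φ·ΔZ = −(-0.743280)(0.499615)(-157.9) − (-0.743280)(-0.866248)(-354.1) + (0.668980)(-404.2) = -101.05 m.
1° of latitude spans πR/180 = 111195 m, so Δφ = -101.05 / 111195 × 3600 = -3.271″.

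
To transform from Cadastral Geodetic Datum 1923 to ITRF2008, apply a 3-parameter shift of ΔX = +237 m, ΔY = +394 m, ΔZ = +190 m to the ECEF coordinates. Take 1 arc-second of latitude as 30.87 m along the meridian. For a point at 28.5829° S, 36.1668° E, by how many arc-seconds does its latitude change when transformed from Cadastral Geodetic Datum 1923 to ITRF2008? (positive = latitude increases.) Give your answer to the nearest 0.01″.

Δφ = 11.97″

sin φ = -0.478430, cos φ = 0.878126, sin λ = 0.590138, cos λ = 0.807302.
North component: ΔN = −sin φ cos λ·ΔX − sin φ sin λ·ΔY + cos φ·ΔZ = −(-0.478430)(0.807302)(237) − (-0.478430)(0.590138)(394) + (0.878126)(190) = 369.62 m.
1° of latitude spans 3600 × 30.87 = 111132 m, so Δφ = 369.62 / 111132 × 3600 = 11.974″.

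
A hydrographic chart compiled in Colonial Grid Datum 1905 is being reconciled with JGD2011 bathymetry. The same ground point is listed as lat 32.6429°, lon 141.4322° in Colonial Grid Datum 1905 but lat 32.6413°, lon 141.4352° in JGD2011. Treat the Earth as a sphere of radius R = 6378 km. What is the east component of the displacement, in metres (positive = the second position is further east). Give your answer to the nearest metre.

Δφ = 32.6413° − 32.6429° = -0.0016°; Δλ = 141.4352° − 141.4322° = +0.0030°.
1° along a meridian = πR/180 = 111317 m.
ΔN = Δφ × 111317 = -178.1 m; ΔE = Δλ × 111317 × cos(32.6429°) = +0.0030 × 111317 × 0.842049 = 281.2 m.

ΔE = 281 m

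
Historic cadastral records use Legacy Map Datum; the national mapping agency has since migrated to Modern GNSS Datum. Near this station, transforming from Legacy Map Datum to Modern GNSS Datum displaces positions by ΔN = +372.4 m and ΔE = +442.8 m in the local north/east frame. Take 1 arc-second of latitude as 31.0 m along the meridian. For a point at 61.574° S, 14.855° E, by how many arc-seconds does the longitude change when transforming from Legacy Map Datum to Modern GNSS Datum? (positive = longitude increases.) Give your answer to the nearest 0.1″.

Δλ = 30.0″

At latitude -61.574°, cos φ = 0.476023.
1″ of longitude at this latitude = 31.00 × cos φ = 14.7567 m, so Δλ = 442.8 / 14.7567 = 30.007″.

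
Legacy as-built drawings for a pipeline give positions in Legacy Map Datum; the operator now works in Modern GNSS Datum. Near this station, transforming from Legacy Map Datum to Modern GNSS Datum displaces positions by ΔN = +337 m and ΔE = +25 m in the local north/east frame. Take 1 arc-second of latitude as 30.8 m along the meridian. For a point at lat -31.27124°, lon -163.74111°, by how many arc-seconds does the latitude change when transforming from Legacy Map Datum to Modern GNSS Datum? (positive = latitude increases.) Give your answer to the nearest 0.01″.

1″ of latitude = 30.80 m, so Δφ = 337.0 / 30.80 = 10.942″.

Δφ = 10.94″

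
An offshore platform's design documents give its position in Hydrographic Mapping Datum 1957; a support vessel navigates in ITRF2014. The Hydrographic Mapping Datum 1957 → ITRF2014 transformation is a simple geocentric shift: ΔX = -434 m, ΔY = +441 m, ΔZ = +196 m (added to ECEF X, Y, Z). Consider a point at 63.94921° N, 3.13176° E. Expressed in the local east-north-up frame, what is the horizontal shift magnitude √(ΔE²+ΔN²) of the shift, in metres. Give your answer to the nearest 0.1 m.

At φ = 63.94921°, λ = 3.13176°: sin φ = 0.898405, cos φ = 0.439168, sin λ = 0.054632, cos λ = 0.998507.
ΔE = −sin λ·ΔX + cos λ·ΔY = −(0.054632)·(-434) + (0.998507)·(441) = 464.05 m.
ΔN = −sin φ cos λ·ΔX − sin φ sin λ·ΔY + cos φ·ΔZ = −(0.898405)(0.998507)(-434) − (0.898405)(0.054632)(441) + (0.439168)(196) = 453.76 m.
Horizontal magnitude = √(ΔE² + ΔN²) = √(464.05² + 453.76²) = 649.03 m.

649.0 m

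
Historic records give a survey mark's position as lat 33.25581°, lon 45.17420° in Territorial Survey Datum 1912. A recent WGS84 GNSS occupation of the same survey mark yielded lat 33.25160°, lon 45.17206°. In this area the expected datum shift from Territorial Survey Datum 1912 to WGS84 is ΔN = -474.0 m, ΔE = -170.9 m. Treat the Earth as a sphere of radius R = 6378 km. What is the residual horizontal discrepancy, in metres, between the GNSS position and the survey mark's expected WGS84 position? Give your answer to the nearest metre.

29 m

Observed coordinate differences: Δφ = -0.00421°, Δλ = -0.00214°.
Converting to metres (1° lat = 111317 m, cos φ = 0.836231): observed ΔN = -468.6 m, observed ΔE = -199.2 m.
Subtracting the expected shift leaves a residual of -468.6 − (-474.0) = 5.4 m north and -199.2 − (-170.9) = -28.3 m east.
Residual distance = √(5.4² + (-28.3)²) = 28.8 m.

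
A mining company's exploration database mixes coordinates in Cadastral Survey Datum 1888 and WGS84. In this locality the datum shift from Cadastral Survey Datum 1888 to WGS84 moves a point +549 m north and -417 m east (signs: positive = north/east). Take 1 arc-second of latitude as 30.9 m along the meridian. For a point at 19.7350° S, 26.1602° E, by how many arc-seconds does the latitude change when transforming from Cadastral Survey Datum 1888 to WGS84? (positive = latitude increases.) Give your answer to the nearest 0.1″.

Δφ = 17.8″

1″ of latitude = 30.90 m, so Δφ = 549.0 / 30.90 = 17.767″.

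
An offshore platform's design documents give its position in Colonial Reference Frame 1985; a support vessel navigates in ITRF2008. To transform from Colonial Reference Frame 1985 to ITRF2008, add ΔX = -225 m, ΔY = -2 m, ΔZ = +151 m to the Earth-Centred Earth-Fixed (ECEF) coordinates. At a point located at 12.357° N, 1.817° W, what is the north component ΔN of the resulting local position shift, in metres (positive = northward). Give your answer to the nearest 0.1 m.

At φ = 12.357°, λ = -1.817°: sin φ = 0.214002, cos φ = 0.976833, sin λ = -0.031707, cos λ = 0.999497.
ΔN = −sin φ cos λ·ΔX − sin φ sin λ·ΔY + cos φ·ΔZ = −(0.214002)(0.999497)(-225) − (0.214002)(-0.031707)(-2) + (0.976833)(151) = 195.61 m.

ΔN = 195.6 m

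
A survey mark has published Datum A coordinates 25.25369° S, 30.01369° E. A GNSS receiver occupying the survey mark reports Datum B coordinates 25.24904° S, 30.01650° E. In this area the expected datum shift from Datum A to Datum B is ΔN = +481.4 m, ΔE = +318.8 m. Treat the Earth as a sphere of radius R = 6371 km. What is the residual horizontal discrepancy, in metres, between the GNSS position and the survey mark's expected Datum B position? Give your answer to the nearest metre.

Observed coordinate differences: Δφ = +0.00465°, Δλ = +0.00281°.
Converting to metres (1° lat = 111195 m, cos φ = 0.904428): observed ΔN = 517.1 m, observed ΔE = 282.6 m.
Subtracting the expected shift leaves a residual of 517.1 − (481.4) = 35.7 m north and 282.6 − (318.8) = -36.2 m east.
Residual distance = √(35.7² + (-36.2)²) = 50.8 m.

51 m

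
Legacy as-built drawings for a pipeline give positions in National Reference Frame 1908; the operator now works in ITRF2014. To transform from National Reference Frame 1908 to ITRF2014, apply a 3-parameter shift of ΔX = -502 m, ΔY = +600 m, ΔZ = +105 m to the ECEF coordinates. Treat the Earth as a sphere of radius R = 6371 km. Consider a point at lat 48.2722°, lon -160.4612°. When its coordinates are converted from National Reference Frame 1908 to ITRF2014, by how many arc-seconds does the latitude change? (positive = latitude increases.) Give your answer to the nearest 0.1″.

Δφ = -4.3″

sin φ = 0.746315, cos φ = 0.665593, sin λ = -0.334445, cos λ = -0.942415.
North component: ΔN = −sin φ cos λ·ΔX − sin φ sin λ·ΔY + cos φ·ΔZ = −(0.746315)(-0.942415)(-502) − (0.746315)(-0.334445)(600) + (0.665593)(105) = -133.43 m.
1° of latitude spans πR/180 = 111195 m, so Δφ = -133.43 / 111195 × 3600 = -4.320″.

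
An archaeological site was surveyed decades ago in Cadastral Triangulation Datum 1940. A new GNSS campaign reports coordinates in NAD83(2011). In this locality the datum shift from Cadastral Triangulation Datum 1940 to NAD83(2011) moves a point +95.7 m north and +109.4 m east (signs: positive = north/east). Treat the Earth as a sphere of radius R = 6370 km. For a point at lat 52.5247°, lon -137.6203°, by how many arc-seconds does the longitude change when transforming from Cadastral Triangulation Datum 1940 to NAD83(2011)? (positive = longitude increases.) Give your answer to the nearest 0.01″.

At latitude 52.5247°, cos φ = 0.608419.
One radian of longitude at latitude φ spans R cos φ, so Δλ = ΔE / (R cos φ) = 109.4 / (6370000 × 0.608419) = 2.8228e-05 rad = 5.822″.

Δλ = 5.82″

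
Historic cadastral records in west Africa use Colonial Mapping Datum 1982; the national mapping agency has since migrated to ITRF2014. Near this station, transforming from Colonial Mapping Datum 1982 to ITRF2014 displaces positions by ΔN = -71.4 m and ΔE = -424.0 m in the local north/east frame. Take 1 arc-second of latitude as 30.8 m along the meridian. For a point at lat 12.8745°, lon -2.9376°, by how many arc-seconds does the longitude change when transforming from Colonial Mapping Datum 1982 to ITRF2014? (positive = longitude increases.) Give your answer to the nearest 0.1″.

At latitude 12.8745°, cos φ = 0.974860.
1″ of longitude at this latitude = 30.80 × cos φ = 30.0257 m, so Δλ = -424.0 / 30.0257 = -14.121″.

Δλ = -14.1″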